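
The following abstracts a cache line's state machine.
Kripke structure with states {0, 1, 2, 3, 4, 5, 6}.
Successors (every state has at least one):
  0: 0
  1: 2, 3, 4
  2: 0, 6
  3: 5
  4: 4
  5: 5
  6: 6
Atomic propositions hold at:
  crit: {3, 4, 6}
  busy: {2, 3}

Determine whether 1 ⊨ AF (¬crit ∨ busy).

Sat(¬crit) = {0, 1, 2, 5}
Sat(¬crit ∨ busy) = {0, 1, 2, 3, 5}
AF (¬crit ∨ busy): least fixpoint, start Z0 = {0, 1, 2, 3, 5}, add states with every successor in Z. Already a fixed point.
Sat(AF (¬crit ∨ busy)) = {0, 1, 2, 3, 5}
1 ∈ Sat(AF (¬crit ∨ busy)) = {0, 1, 2, 3, 5}, so the formula holds at 1.

Yes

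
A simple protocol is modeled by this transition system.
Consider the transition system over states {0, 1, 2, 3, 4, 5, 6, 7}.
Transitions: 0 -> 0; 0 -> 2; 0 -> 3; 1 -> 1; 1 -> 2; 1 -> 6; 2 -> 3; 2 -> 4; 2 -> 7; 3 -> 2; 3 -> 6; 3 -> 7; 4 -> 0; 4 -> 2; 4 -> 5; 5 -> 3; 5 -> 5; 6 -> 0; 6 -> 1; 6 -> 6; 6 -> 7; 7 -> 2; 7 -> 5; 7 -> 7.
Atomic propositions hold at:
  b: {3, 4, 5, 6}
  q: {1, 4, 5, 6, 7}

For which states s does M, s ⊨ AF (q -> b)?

Sat(q -> b) = {0, 2, 3, 4, 5, 6}
AF (q -> b): least fixpoint, start Z0 = {0, 2, 3, 4, 5, 6}, add states with every successor in Z. Already a fixed point.
Sat(AF (q -> b)) = {0, 2, 3, 4, 5, 6}

{0, 2, 3, 4, 5, 6}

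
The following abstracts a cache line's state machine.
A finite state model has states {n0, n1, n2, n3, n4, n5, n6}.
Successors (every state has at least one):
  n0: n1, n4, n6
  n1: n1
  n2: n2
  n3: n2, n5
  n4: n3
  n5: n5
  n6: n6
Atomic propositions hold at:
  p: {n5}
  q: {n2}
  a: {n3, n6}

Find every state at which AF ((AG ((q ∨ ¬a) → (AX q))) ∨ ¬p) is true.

{n0, n1, n2, n3, n4, n6}

Sat(¬a) = {n0, n1, n2, n4, n5}
Sat(q ∨ ¬a) = {n0, n1, n2, n4, n5}
Sat(AX q) = {s : every successor in {n2}} = {n2}
Sat((q ∨ ¬a) → (AX q)) = {n2, n3, n6}
AG ((q ∨ ¬a) → (AX q)): greatest fixpoint, start Z0 = {n2, n3, n6}, keep only states in Sat with every successor in Z. Z1 = {n2, n6}; fixed.
Sat(AG ((q ∨ ¬a) → (AX q))) = {n2, n6}
Sat(¬p) = {n0, n1, n2, n3, n4, n6}
Sat((AG ((q ∨ ¬a) → (AX q))) ∨ ¬p) = {n0, n1, n2, n3, n4, n6}
AF ((AG ((q ∨ ¬a) → (AX q))) ∨ ¬p): least fixpoint, start Z0 = {n0, n1, n2, n3, n4, n6}, add states with every successor in Z. Already a fixed point.
Sat(AF ((AG ((q ∨ ¬a) → (AX q))) ∨ ¬p)) = {n0, n1, n2, n3, n4, n6}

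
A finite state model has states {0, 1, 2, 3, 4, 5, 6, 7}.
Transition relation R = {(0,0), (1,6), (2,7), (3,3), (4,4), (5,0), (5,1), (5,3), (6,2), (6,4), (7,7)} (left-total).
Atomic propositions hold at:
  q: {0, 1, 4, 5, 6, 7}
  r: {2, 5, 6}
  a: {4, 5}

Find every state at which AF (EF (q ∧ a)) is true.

{1, 4, 5, 6}

Sat(q ∧ a) = {4, 5}
EF (q ∧ a): least fixpoint, start Z0 = {4, 5}, add states with some successor in Z. Z1 = {4, 5, 6}; Z2 = {1, 4, 5, 6}; fixed.
Sat(EF (q ∧ a)) = {1, 4, 5, 6}
AF (EF (q ∧ a)): least fixpoint, start Z0 = {1, 4, 5, 6}, add states with every successor in Z. Already a fixed point.
Sat(AF (EF (q ∧ a))) = {1, 4, 5, 6}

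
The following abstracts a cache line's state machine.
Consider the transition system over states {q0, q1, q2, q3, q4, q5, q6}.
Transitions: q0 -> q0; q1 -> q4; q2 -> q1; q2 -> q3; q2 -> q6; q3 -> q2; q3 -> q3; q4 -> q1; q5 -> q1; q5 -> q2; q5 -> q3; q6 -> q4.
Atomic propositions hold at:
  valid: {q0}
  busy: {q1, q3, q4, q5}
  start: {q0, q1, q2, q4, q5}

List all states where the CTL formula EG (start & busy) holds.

{q1, q4, q5}

Sat(start & busy) = {q1, q4, q5}
EG (start & busy): greatest fixpoint, start Z0 = {q1, q4, q5}, keep only states in Sat with some successor in Z. Already a fixed point.
Sat(EG (start & busy)) = {q1, q4, q5}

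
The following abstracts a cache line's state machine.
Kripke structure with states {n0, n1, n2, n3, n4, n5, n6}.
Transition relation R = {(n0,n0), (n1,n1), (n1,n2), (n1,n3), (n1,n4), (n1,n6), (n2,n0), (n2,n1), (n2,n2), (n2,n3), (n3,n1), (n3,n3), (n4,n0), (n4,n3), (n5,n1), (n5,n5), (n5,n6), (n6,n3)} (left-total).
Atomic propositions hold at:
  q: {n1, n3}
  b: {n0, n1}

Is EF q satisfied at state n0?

No

EF q: least fixpoint, start Z0 = {n1, n3}, add states with some successor in Z. Z1 = {n1, n2, n3, n4, n5, n6}; fixed.
Sat(EF q) = {n1, n2, n3, n4, n5, n6}
n0 ∉ Sat(EF q) = {n1, n2, n3, n4, n5, n6}, so the formula does not hold at n0.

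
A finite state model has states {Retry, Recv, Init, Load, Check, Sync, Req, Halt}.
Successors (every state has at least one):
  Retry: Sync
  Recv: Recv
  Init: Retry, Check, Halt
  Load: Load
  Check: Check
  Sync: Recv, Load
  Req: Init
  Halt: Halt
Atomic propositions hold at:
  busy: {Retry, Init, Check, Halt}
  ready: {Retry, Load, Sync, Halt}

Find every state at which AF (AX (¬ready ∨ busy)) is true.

{Recv, Init, Check, Req, Halt}

Sat(¬ready) = {Recv, Init, Check, Req}
Sat(¬ready ∨ busy) = {Retry, Recv, Init, Check, Req, Halt}
Sat(AX (¬ready ∨ busy)) = {s : every successor in {Retry, Recv, Init, Check, Req, Halt}} = {Recv, Init, Check, Req, Halt}
AF (AX (¬ready ∨ busy)): least fixpoint, start Z0 = {Recv, Init, Check, Req, Halt}, add states with every successor in Z. Already a fixed point.
Sat(AF (AX (¬ready ∨ busy))) = {Recv, Init, Check, Req, Halt}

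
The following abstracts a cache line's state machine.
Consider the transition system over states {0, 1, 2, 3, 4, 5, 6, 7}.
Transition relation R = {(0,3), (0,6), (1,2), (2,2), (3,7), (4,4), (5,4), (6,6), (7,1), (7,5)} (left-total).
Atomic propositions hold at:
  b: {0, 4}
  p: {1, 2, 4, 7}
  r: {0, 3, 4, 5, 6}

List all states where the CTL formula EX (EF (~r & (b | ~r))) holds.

{0, 1, 2, 3, 7}

Sat(~r) = {1, 2, 7}
Sat(b | ~r) = {0, 1, 2, 4, 7}
Sat(~r & (b | ~r)) = {1, 2, 7}
EF (~r & (b | ~r)): least fixpoint, start Z0 = {1, 2, 7}, add states with some successor in Z. Z1 = {1, 2, 3, 7}; Z2 = {0, 1, 2, 3, 7}; fixed.
Sat(EF (~r & (b | ~r))) = {0, 1, 2, 3, 7}
Sat(EX (EF (~r & (b | ~r)))) = {s : some successor in {0, 1, 2, 3, 7}} = {0, 1, 2, 3, 7}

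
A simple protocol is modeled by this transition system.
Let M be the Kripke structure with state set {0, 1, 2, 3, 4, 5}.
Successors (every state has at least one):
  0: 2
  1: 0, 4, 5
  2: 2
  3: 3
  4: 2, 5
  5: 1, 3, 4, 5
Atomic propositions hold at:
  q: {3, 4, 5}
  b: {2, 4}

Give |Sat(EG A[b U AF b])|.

3

AF b: least fixpoint, start Z0 = {2, 4}, add states with every successor in Z. Z1 = {0, 2, 4}; fixed.
Sat(AF b) = {0, 2, 4}
A[b U AF b]: least fixpoint, start Z0 = Sat(AF b) = {0, 2, 4}, add states in Sat(b) with every successor in Z. Already a fixed point.
Sat(A[b U AF b]) = {0, 2, 4}
EG A[b U AF b]: greatest fixpoint, start Z0 = {0, 2, 4}, keep only states in Sat with some successor in Z. Already a fixed point.
Sat(EG A[b U AF b]) = {0, 2, 4}
|Sat(EG A[b U AF b])| = |{0, 2, 4}| = 3.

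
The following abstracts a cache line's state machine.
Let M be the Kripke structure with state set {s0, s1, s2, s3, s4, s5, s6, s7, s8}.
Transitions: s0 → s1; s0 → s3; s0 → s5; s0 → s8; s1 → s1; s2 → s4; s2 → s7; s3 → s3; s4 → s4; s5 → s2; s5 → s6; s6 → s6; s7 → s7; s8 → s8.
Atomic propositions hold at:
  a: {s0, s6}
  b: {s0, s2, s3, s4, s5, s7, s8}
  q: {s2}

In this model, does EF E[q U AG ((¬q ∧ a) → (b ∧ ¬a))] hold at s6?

No

Sat(¬q) = {s0, s1, s3, s4, s5, s6, s7, s8}
Sat(¬q ∧ a) = {s0, s6}
Sat(¬a) = {s1, s2, s3, s4, s5, s7, s8}
Sat(b ∧ ¬a) = {s2, s3, s4, s5, s7, s8}
Sat((¬q ∧ a) → (b ∧ ¬a)) = {s1, s2, s3, s4, s5, s7, s8}
AG ((¬q ∧ a) → (b ∧ ¬a)): greatest fixpoint, start Z0 = {s1, s2, s3, s4, s5, s7, s8}, keep only states in Sat with every successor in Z. Z1 = {s1, s2, s3, s4, s7, s8}; fixed.
Sat(AG ((¬q ∧ a) → (b ∧ ¬a))) = {s1, s2, s3, s4, s7, s8}
E[q U AG ((¬q ∧ a) → (b ∧ ¬a))]: least fixpoint, start Z0 = Sat(AG ((¬q ∧ a) → (b ∧ ¬a))) = {s1, s2, s3, s4, s7, s8}, add states in Sat(q) with some successor in Z. Already a fixed point.
Sat(E[q U AG ((¬q ∧ a) → (b ∧ ¬a))]) = {s1, s2, s3, s4, s7, s8}
EF E[q U AG ((¬q ∧ a) → (b ∧ ¬a))]: least fixpoint, start Z0 = {s1, s2, s3, s4, s7, s8}, add states with some successor in Z. Z1 = {s0, s1, s2, s3, s4, s5, s7, s8}; fixed.
Sat(EF E[q U AG ((¬q ∧ a) → (b ∧ ¬a))]) = {s0, s1, s2, s3, s4, s5, s7, s8}
s6 ∉ Sat(EF E[q U AG ((¬q ∧ a) → (b ∧ ¬a))]) = {s0, s1, s2, s3, s4, s5, s7, s8}, so the formula does not hold at s6.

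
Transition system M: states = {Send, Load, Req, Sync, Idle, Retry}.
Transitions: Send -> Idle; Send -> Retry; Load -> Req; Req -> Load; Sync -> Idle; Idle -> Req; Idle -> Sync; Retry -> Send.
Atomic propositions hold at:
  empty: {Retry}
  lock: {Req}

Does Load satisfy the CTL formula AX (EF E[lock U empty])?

No

E[lock U empty]: least fixpoint, start Z0 = Sat(empty) = {Retry}, add states in Sat(lock) with some successor in Z. Already a fixed point.
Sat(E[lock U empty]) = {Retry}
EF E[lock U empty]: least fixpoint, start Z0 = {Retry}, add states with some successor in Z. Z1 = {Send, Retry}; fixed.
Sat(EF E[lock U empty]) = {Send, Retry}
Sat(AX (EF E[lock U empty])) = {s : every successor in {Send, Retry}} = {Retry}
Load ∉ Sat(AX (EF E[lock U empty])) = {Retry}, so the formula does not hold at Load.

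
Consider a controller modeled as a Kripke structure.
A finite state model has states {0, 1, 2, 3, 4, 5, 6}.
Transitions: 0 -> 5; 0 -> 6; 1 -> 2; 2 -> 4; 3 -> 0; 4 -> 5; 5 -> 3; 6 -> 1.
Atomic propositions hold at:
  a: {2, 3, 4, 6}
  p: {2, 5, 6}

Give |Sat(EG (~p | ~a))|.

Sat(~p) = {0, 1, 3, 4}
Sat(~a) = {0, 1, 5}
Sat(~p | ~a) = {0, 1, 3, 4, 5}
EG (~p | ~a): greatest fixpoint, start Z0 = {0, 1, 3, 4, 5}, keep only states in Sat with some successor in Z. Z1 = {0, 3, 4, 5}; fixed.
Sat(EG (~p | ~a)) = {0, 3, 4, 5}
|Sat(EG (~p | ~a))| = |{0, 3, 4, 5}| = 4.

4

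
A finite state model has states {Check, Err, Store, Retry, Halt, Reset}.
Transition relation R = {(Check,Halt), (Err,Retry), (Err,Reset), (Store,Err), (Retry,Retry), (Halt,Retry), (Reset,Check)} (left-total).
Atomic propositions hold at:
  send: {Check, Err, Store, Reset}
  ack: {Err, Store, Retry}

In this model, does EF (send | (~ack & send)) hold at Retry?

No

Sat(~ack) = {Check, Halt, Reset}
Sat(~ack & send) = {Check, Reset}
Sat(send | (~ack & send)) = {Check, Err, Store, Reset}
EF (send | (~ack & send)): least fixpoint, start Z0 = {Check, Err, Store, Reset}, add states with some successor in Z. Already a fixed point.
Sat(EF (send | (~ack & send))) = {Check, Err, Store, Reset}
Retry ∉ Sat(EF (send | (~ack & send))) = {Check, Err, Store, Reset}, so the formula does not hold at Retry.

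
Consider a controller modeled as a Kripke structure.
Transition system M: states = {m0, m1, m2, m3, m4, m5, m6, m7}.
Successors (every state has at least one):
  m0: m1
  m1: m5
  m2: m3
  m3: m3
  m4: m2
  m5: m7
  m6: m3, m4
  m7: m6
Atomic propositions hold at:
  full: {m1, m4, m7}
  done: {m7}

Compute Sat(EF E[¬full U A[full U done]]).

Sat(¬full) = {m0, m2, m3, m5, m6}
A[full U done]: least fixpoint, start Z0 = Sat(done) = {m7}, add states in Sat(full) with every successor in Z. Already a fixed point.
Sat(A[full U done]) = {m7}
E[¬full U A[full U done]]: least fixpoint, start Z0 = Sat(A[full U done]) = {m7}, add states in Sat(¬full) with some successor in Z. Z1 = {m5, m7}; fixed.
Sat(E[¬full U A[full U done]]) = {m5, m7}
EF E[¬full U A[full U done]]: least fixpoint, start Z0 = {m5, m7}, add states with some successor in Z. Z1 = {m1, m5, m7}; Z2 = {m0, m1, m5, m7}; fixed.
Sat(EF E[¬full U A[full U done]]) = {m0, m1, m5, m7}

{m0, m1, m5, m7}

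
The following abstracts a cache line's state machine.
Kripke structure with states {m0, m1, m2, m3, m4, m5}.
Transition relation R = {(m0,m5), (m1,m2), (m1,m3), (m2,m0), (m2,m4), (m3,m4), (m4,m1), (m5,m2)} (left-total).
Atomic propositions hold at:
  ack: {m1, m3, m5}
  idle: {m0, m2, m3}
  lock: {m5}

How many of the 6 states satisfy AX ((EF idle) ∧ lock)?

EF idle: least fixpoint, start Z0 = {m0, m2, m3}, add states with some successor in Z. Z1 = {m0, m1, m2, m3, m5}; Z2 = {m0, m1, m2, m3, m4, m5}; fixed.
Sat(EF idle) = {m0, m1, m2, m3, m4, m5}
Sat((EF idle) ∧ lock) = {m5}
Sat(AX ((EF idle) ∧ lock)) = {s : every successor in {m5}} = {m0}
|Sat(AX ((EF idle) ∧ lock))| = |{m0}| = 1.

1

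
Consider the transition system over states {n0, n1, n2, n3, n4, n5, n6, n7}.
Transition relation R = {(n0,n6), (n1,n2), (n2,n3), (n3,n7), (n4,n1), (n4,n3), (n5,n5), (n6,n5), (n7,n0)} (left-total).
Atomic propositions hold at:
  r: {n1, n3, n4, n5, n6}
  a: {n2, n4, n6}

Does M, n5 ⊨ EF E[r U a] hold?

No

E[r U a]: least fixpoint, start Z0 = Sat(a) = {n2, n4, n6}, add states in Sat(r) with some successor in Z. Z1 = {n1, n2, n4, n6}; fixed.
Sat(E[r U a]) = {n1, n2, n4, n6}
EF E[r U a]: least fixpoint, start Z0 = {n1, n2, n4, n6}, add states with some successor in Z. Z1 = {n0, n1, n2, n4, n6}; Z2 = {n0, n1, n2, n4, n6, n7}; Z3 = {n0, n1, n2, n3, n4, n6, n7}; fixed.
Sat(EF E[r U a]) = {n0, n1, n2, n3, n4, n6, n7}
n5 ∉ Sat(EF E[r U a]) = {n0, n1, n2, n3, n4, n6, n7}, so the formula does not hold at n5.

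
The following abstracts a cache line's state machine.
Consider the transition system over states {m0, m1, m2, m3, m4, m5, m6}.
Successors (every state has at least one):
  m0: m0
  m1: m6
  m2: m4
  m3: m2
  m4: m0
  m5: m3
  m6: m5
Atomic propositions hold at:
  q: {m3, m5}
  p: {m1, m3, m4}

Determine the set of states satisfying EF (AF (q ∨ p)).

Sat(q ∨ p) = {m1, m3, m4, m5}
AF (q ∨ p): least fixpoint, start Z0 = {m1, m3, m4, m5}, add states with every successor in Z. Z1 = {m1, m2, m3, m4, m5, m6}; fixed.
Sat(AF (q ∨ p)) = {m1, m2, m3, m4, m5, m6}
EF (AF (q ∨ p)): least fixpoint, start Z0 = {m1, m2, m3, m4, m5, m6}, add states with some successor in Z. Already a fixed point.
Sat(EF (AF (q ∨ p))) = {m1, m2, m3, m4, m5, m6}

{m1, m2, m3, m4, m5, m6}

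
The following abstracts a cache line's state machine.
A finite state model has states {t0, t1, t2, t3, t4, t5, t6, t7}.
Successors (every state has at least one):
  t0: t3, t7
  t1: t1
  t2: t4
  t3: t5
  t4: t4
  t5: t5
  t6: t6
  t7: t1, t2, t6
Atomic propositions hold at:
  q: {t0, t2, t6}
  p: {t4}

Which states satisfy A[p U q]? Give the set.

A[p U q]: least fixpoint, start Z0 = Sat(q) = {t0, t2, t6}, add states in Sat(p) with every successor in Z. Already a fixed point.
Sat(A[p U q]) = {t0, t2, t6}

{t0, t2, t6}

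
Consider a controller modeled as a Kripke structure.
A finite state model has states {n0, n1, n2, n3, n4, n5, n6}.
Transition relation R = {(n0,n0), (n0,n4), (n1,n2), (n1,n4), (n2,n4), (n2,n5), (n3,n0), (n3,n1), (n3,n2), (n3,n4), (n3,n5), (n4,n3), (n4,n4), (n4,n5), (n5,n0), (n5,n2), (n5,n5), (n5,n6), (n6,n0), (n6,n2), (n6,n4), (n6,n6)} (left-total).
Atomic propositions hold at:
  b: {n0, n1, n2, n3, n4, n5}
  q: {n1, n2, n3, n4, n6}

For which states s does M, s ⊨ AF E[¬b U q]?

Sat(¬b) = {n6}
E[¬b U q]: least fixpoint, start Z0 = Sat(q) = {n1, n2, n3, n4, n6}, add states in Sat(¬b) with some successor in Z. Already a fixed point.
Sat(E[¬b U q]) = {n1, n2, n3, n4, n6}
AF E[¬b U q]: least fixpoint, start Z0 = {n1, n2, n3, n4, n6}, add states with every successor in Z. Already a fixed point.
Sat(AF E[¬b U q]) = {n1, n2, n3, n4, n6}

{n1, n2, n3, n4, n6}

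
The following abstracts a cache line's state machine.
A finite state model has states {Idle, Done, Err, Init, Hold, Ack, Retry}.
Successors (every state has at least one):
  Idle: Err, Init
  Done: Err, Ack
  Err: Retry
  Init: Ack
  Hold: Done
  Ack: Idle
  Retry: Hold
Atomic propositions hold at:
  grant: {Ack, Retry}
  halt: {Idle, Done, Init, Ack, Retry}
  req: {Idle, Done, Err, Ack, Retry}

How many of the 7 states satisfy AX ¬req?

Sat(¬req) = {Init, Hold}
Sat(AX ¬req) = {s : every successor in {Init, Hold}} = {Retry}
|Sat(AX ¬req)| = |{Retry}| = 1.

1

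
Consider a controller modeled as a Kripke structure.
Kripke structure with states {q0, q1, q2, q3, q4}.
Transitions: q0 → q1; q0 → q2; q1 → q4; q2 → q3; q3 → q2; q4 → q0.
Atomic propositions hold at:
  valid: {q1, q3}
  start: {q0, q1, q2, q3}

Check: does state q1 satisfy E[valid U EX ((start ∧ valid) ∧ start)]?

No

Sat(start ∧ valid) = {q1, q3}
Sat((start ∧ valid) ∧ start) = {q1, q3}
Sat(EX ((start ∧ valid) ∧ start)) = {s : some successor in {q1, q3}} = {q0, q2}
E[valid U EX ((start ∧ valid) ∧ start)]: least fixpoint, start Z0 = Sat(EX ((start ∧ valid) ∧ start)) = {q0, q2}, add states in Sat(valid) with some successor in Z. Z1 = {q0, q2, q3}; fixed.
Sat(E[valid U EX ((start ∧ valid) ∧ start)]) = {q0, q2, q3}
q1 ∉ Sat(E[valid U EX ((start ∧ valid) ∧ start)]) = {q0, q2, q3}, so the formula does not hold at q1.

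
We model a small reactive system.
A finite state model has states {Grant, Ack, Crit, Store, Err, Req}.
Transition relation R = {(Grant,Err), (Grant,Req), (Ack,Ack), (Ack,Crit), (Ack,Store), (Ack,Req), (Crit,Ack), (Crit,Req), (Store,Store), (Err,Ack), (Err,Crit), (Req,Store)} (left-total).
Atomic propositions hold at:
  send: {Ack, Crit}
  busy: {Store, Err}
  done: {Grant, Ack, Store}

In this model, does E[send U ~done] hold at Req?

Yes

Sat(~done) = {Crit, Err, Req}
E[send U ~done]: least fixpoint, start Z0 = Sat(~done) = {Crit, Err, Req}, add states in Sat(send) with some successor in Z. Z1 = {Ack, Crit, Err, Req}; fixed.
Sat(E[send U ~done]) = {Ack, Crit, Err, Req}
Req ∈ Sat(E[send U ~done]) = {Ack, Crit, Err, Req}, so the formula holds at Req.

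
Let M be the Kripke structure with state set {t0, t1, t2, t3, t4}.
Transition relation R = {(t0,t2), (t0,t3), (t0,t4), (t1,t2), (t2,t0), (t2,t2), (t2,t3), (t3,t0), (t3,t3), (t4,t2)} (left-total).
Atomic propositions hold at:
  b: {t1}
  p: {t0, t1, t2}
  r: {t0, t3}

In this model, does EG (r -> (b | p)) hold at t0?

Yes

Sat(b | p) = {t0, t1, t2}
Sat(r -> (b | p)) = {t0, t1, t2, t4}
EG (r -> (b | p)): greatest fixpoint, start Z0 = {t0, t1, t2, t4}, keep only states in Sat with some successor in Z. Already a fixed point.
Sat(EG (r -> (b | p))) = {t0, t1, t2, t4}
t0 ∈ Sat(EG (r -> (b | p))) = {t0, t1, t2, t4}, so the formula holds at t0.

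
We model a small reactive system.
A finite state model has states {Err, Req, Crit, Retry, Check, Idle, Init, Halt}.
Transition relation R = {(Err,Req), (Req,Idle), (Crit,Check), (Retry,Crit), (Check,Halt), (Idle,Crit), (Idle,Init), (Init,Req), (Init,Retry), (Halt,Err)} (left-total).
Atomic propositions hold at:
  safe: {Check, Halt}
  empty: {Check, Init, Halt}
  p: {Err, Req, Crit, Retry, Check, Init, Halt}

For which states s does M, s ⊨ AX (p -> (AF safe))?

AF safe: least fixpoint, start Z0 = {Check, Halt}, add states with every successor in Z. Z1 = {Crit, Check, Halt}; Z2 = {Crit, Retry, Check, Halt}; fixed.
Sat(AF safe) = {Crit, Retry, Check, Halt}
Sat(p -> (AF safe)) = {Crit, Retry, Check, Idle, Halt}
Sat(AX (p -> (AF safe))) = {s : every successor in {Crit, Retry, Check, Idle, Halt}} = {Req, Crit, Retry, Check}

{Req, Crit, Retry, Check}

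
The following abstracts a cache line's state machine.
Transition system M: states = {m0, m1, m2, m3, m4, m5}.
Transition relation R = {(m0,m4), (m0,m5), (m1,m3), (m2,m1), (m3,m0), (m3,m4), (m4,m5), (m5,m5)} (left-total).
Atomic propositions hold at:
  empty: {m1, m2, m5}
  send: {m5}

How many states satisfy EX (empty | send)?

4

Sat(empty | send) = {m1, m2, m5}
Sat(EX (empty | send)) = {s : some successor in {m1, m2, m5}} = {m0, m2, m4, m5}
|Sat(EX (empty | send))| = |{m0, m2, m4, m5}| = 4.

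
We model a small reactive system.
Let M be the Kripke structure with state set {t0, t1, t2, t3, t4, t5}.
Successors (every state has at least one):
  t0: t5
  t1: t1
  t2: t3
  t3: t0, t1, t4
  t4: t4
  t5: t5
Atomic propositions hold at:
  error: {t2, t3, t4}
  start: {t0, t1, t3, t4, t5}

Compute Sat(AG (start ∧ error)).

{t4}

Sat(start ∧ error) = {t3, t4}
AG (start ∧ error): greatest fixpoint, start Z0 = {t3, t4}, keep only states in Sat with every successor in Z. Z1 = {t4}; fixed.
Sat(AG (start ∧ error)) = {t4}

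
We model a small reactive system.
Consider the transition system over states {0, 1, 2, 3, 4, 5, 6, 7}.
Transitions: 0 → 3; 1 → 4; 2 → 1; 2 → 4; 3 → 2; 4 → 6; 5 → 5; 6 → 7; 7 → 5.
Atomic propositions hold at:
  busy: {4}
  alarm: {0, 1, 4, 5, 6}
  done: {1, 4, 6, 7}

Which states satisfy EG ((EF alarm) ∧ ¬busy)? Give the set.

EF alarm: least fixpoint, start Z0 = {0, 1, 4, 5, 6}, add states with some successor in Z. Z1 = {0, 1, 2, 4, 5, 6, 7}; Z2 = {0, 1, 2, 3, 4, 5, 6, 7}; fixed.
Sat(EF alarm) = {0, 1, 2, 3, 4, 5, 6, 7}
Sat(¬busy) = {0, 1, 2, 3, 5, 6, 7}
Sat((EF alarm) ∧ ¬busy) = {0, 1, 2, 3, 5, 6, 7}
EG ((EF alarm) ∧ ¬busy): greatest fixpoint, start Z0 = {0, 1, 2, 3, 5, 6, 7}, keep only states in Sat with some successor in Z. Z1 = {0, 2, 3, 5, 6, 7}; Z2 = {0, 3, 5, 6, 7}; Z3 = {0, 5, 6, 7}; Z4 = {5, 6, 7}; fixed.
Sat(EG ((EF alarm) ∧ ¬busy)) = {5, 6, 7}

{5, 6, 7}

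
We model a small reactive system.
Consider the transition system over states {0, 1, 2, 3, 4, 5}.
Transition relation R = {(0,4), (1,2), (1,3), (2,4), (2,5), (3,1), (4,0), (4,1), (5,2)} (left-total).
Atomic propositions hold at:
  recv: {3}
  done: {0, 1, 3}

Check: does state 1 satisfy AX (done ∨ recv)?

Sat(done ∨ recv) = {0, 1, 3}
Sat(AX (done ∨ recv)) = {s : every successor in {0, 1, 3}} = {3, 4}
1 ∉ Sat(AX (done ∨ recv)) = {3, 4}, so the formula does not hold at 1.

No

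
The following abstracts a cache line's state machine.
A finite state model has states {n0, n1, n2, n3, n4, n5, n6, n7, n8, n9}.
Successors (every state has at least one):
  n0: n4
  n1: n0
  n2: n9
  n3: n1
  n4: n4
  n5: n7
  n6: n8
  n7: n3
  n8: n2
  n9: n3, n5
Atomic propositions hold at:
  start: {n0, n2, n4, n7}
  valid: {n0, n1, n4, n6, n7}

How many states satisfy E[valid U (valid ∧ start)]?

Sat(valid ∧ start) = {n0, n4, n7}
E[valid U (valid ∧ start)]: least fixpoint, start Z0 = Sat((valid ∧ start)) = {n0, n4, n7}, add states in Sat(valid) with some successor in Z. Z1 = {n0, n1, n4, n7}; fixed.
Sat(E[valid U (valid ∧ start)]) = {n0, n1, n4, n7}
|Sat(E[valid U (valid ∧ start)])| = |{n0, n1, n4, n7}| = 4.

4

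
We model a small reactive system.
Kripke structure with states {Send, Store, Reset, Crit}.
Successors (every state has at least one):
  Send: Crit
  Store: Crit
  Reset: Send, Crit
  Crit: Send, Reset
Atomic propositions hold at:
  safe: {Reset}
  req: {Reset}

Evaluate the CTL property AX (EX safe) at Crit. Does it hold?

Sat(EX safe) = {s : some successor in {Reset}} = {Crit}
Sat(AX (EX safe)) = {s : every successor in {Crit}} = {Send, Store}
Crit ∉ Sat(AX (EX safe)) = {Send, Store}, so the formula does not hold at Crit.

No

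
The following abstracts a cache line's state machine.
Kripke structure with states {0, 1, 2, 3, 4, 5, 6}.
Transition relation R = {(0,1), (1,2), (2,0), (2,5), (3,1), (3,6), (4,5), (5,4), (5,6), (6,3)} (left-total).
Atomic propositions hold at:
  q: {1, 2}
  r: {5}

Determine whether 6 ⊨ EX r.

No

Sat(EX r) = {s : some successor in {5}} = {2, 4}
6 ∉ Sat(EX r) = {2, 4}, so the formula does not hold at 6.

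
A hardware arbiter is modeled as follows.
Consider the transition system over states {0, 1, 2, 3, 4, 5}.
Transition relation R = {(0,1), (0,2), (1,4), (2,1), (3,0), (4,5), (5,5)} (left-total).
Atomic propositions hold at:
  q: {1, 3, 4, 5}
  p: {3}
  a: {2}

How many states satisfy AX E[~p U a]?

1

Sat(~p) = {0, 1, 2, 4, 5}
E[~p U a]: least fixpoint, start Z0 = Sat(a) = {2}, add states in Sat(~p) with some successor in Z. Z1 = {0, 2}; fixed.
Sat(E[~p U a]) = {0, 2}
Sat(AX E[~p U a]) = {s : every successor in {0, 2}} = {3}
|Sat(AX E[~p U a])| = |{3}| = 1.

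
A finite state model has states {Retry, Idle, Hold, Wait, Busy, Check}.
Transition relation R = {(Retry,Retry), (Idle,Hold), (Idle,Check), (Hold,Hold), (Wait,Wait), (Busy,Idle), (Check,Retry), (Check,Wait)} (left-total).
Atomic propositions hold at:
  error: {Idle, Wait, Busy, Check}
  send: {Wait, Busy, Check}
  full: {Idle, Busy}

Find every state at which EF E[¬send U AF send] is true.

{Idle, Wait, Busy, Check}

Sat(¬send) = {Retry, Idle, Hold}
AF send: least fixpoint, start Z0 = {Wait, Busy, Check}, add states with every successor in Z. Already a fixed point.
Sat(AF send) = {Wait, Busy, Check}
E[¬send U AF send]: least fixpoint, start Z0 = Sat(AF send) = {Wait, Busy, Check}, add states in Sat(¬send) with some successor in Z. Z1 = {Idle, Wait, Busy, Check}; fixed.
Sat(E[¬send U AF send]) = {Idle, Wait, Busy, Check}
EF E[¬send U AF send]: least fixpoint, start Z0 = {Idle, Wait, Busy, Check}, add states with some successor in Z. Already a fixed point.
Sat(EF E[¬send U AF send]) = {Idle, Wait, Busy, Check}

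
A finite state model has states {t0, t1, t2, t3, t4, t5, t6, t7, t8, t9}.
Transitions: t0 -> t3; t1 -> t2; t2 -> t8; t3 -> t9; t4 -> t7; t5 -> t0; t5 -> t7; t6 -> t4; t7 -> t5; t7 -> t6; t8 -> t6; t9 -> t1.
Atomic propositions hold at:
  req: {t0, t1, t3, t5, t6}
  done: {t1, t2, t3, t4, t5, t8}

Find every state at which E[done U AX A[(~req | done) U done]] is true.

{t0, t1, t2, t3, t5, t6, t8, t9}

Sat(~req) = {t2, t4, t7, t8, t9}
Sat(~req | done) = {t1, t2, t3, t4, t5, t7, t8, t9}
A[(~req | done) U done]: least fixpoint, start Z0 = Sat(done) = {t1, t2, t3, t4, t5, t8}, add states in Sat(~req | done) with every successor in Z. Z1 = {t1, t2, t3, t4, t5, t8, t9}; fixed.
Sat(A[(~req | done) U done]) = {t1, t2, t3, t4, t5, t8, t9}
Sat(AX A[(~req | done) U done]) = {s : every successor in {t1, t2, t3, t4, t5, t8, t9}} = {t0, t1, t2, t3, t6, t9}
E[done U AX A[(~req | done) U done]]: least fixpoint, start Z0 = Sat(AX A[(~req | done) U done]) = {t0, t1, t2, t3, t6, t9}, add states in Sat(done) with some successor in Z. Z1 = {t0, t1, t2, t3, t5, t6, t8, t9}; fixed.
Sat(E[done U AX A[(~req | done) U done]]) = {t0, t1, t2, t3, t5, t6, t8, t9}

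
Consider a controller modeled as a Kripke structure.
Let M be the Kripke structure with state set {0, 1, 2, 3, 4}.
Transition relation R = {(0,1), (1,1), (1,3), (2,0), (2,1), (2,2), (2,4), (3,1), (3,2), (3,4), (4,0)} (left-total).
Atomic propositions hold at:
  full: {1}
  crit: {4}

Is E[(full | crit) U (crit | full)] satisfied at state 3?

No

Sat(full | crit) = {1, 4}
Sat(crit | full) = {1, 4}
E[(full | crit) U (crit | full)]: least fixpoint, start Z0 = Sat((crit | full)) = {1, 4}, add states in Sat(full | crit) with some successor in Z. Already a fixed point.
Sat(E[(full | crit) U (crit | full)]) = {1, 4}
3 ∉ Sat(E[(full | crit) U (crit | full)]) = {1, 4}, so the formula does not hold at 3.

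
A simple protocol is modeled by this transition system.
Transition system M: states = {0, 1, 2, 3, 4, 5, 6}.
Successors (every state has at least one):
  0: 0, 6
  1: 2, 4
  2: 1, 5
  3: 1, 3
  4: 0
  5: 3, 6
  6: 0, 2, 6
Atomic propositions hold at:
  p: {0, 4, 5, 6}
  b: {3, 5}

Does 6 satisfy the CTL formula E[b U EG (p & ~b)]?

Sat(~b) = {0, 1, 2, 4, 6}
Sat(p & ~b) = {0, 4, 6}
EG (p & ~b): greatest fixpoint, start Z0 = {0, 4, 6}, keep only states in Sat with some successor in Z. Already a fixed point.
Sat(EG (p & ~b)) = {0, 4, 6}
E[b U EG (p & ~b)]: least fixpoint, start Z0 = Sat(EG (p & ~b)) = {0, 4, 6}, add states in Sat(b) with some successor in Z. Z1 = {0, 4, 5, 6}; fixed.
Sat(E[b U EG (p & ~b)]) = {0, 4, 5, 6}
6 ∈ Sat(E[b U EG (p & ~b)]) = {0, 4, 5, 6}, so the formula holds at 6.

Yes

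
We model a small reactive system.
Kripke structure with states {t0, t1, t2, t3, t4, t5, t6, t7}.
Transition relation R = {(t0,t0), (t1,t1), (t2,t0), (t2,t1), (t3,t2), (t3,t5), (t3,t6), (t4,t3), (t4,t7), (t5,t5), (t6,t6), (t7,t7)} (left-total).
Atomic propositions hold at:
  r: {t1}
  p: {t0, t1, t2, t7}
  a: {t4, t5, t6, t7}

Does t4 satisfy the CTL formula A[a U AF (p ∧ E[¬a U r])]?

No

Sat(¬a) = {t0, t1, t2, t3}
E[¬a U r]: least fixpoint, start Z0 = Sat(r) = {t1}, add states in Sat(¬a) with some successor in Z. Z1 = {t1, t2}; Z2 = {t1, t2, t3}; fixed.
Sat(E[¬a U r]) = {t1, t2, t3}
Sat(p ∧ E[¬a U r]) = {t1, t2}
AF (p ∧ E[¬a U r]): least fixpoint, start Z0 = {t1, t2}, add states with every successor in Z. Already a fixed point.
Sat(AF (p ∧ E[¬a U r])) = {t1, t2}
A[a U AF (p ∧ E[¬a U r])]: least fixpoint, start Z0 = Sat(AF (p ∧ E[¬a U r])) = {t1, t2}, add states in Sat(a) with every successor in Z. Already a fixed point.
Sat(A[a U AF (p ∧ E[¬a U r])]) = {t1, t2}
t4 ∉ Sat(A[a U AF (p ∧ E[¬a U r])]) = {t1, t2}, so the formula does not hold at t4.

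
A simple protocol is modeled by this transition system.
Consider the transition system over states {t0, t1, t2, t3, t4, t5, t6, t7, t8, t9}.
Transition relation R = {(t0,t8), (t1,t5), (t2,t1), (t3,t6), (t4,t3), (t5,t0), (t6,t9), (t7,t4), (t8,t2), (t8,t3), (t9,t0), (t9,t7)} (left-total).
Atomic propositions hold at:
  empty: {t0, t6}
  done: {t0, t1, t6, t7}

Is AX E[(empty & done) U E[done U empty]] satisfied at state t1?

Sat(empty & done) = {t0, t6}
E[done U empty]: least fixpoint, start Z0 = Sat(empty) = {t0, t6}, add states in Sat(done) with some successor in Z. Already a fixed point.
Sat(E[done U empty]) = {t0, t6}
E[(empty & done) U E[done U empty]]: least fixpoint, start Z0 = Sat(E[done U empty]) = {t0, t6}, add states in Sat(empty & done) with some successor in Z. Already a fixed point.
Sat(E[(empty & done) U E[done U empty]]) = {t0, t6}
Sat(AX E[(empty & done) U E[done U empty]]) = {s : every successor in {t0, t6}} = {t3, t5}
t1 ∉ Sat(AX E[(empty & done) U E[done U empty]]) = {t3, t5}, so the formula does not hold at t1.

No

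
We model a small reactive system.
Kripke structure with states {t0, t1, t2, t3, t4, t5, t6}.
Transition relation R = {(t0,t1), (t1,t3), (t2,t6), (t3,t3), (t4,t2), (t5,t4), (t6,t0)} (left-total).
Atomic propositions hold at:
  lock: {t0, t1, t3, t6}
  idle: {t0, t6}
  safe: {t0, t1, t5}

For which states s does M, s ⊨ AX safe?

{t0, t6}

Sat(AX safe) = {s : every successor in {t0, t1, t5}} = {t0, t6}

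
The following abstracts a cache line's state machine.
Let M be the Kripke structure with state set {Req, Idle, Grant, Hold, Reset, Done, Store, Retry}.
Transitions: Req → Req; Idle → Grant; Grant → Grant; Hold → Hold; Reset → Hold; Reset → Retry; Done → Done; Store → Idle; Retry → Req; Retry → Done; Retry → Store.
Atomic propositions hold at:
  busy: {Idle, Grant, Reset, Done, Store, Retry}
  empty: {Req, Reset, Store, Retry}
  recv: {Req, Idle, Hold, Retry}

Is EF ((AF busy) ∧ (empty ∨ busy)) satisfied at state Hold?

No

AF busy: least fixpoint, start Z0 = {Idle, Grant, Reset, Done, Store, Retry}, add states with every successor in Z. Already a fixed point.
Sat(AF busy) = {Idle, Grant, Reset, Done, Store, Retry}
Sat(empty ∨ busy) = {Req, Idle, Grant, Reset, Done, Store, Retry}
Sat((AF busy) ∧ (empty ∨ busy)) = {Idle, Grant, Reset, Done, Store, Retry}
EF ((AF busy) ∧ (empty ∨ busy)): least fixpoint, start Z0 = {Idle, Grant, Reset, Done, Store, Retry}, add states with some successor in Z. Already a fixed point.
Sat(EF ((AF busy) ∧ (empty ∨ busy))) = {Idle, Grant, Reset, Done, Store, Retry}
Hold ∉ Sat(EF ((AF busy) ∧ (empty ∨ busy))) = {Idle, Grant, Reset, Done, Store, Retry}, so the formula does not hold at Hold.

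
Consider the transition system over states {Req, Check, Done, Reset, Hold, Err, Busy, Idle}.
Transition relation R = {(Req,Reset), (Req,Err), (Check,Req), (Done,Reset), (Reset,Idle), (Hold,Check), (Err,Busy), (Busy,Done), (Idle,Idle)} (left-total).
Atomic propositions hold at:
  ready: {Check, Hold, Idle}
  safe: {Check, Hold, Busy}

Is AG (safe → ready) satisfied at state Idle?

Sat(safe → ready) = {Req, Check, Done, Reset, Hold, Err, Idle}
AG (safe → ready): greatest fixpoint, start Z0 = {Req, Check, Done, Reset, Hold, Err, Idle}, keep only states in Sat with every successor in Z. Z1 = {Req, Check, Done, Reset, Hold, Idle}; Z2 = {Check, Done, Reset, Hold, Idle}; Z3 = {Done, Reset, Hold, Idle}; Z4 = {Done, Reset, Idle}; fixed.
Sat(AG (safe → ready)) = {Done, Reset, Idle}
Idle ∈ Sat(AG (safe → ready)) = {Done, Reset, Idle}, so the formula holds at Idle.

Yes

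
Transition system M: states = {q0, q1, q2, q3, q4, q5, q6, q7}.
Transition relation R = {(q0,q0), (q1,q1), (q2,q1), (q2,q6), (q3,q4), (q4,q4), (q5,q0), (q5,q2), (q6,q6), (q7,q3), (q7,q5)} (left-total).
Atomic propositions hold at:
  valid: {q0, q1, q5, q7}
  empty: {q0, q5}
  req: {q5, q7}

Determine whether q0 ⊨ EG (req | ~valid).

No

Sat(~valid) = {q2, q3, q4, q6}
Sat(req | ~valid) = {q2, q3, q4, q5, q6, q7}
EG (req | ~valid): greatest fixpoint, start Z0 = {q2, q3, q4, q5, q6, q7}, keep only states in Sat with some successor in Z. Already a fixed point.
Sat(EG (req | ~valid)) = {q2, q3, q4, q5, q6, q7}
q0 ∉ Sat(EG (req | ~valid)) = {q2, q3, q4, q5, q6, q7}, so the formula does not hold at q0.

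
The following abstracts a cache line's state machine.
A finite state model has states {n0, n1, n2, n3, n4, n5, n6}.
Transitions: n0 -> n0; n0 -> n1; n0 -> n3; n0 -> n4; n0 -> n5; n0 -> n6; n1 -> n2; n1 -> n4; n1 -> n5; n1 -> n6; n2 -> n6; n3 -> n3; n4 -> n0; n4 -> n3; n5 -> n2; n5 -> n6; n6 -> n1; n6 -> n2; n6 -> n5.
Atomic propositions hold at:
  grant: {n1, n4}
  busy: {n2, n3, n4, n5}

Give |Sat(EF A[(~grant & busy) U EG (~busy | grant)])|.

6

Sat(~grant) = {n0, n2, n3, n5, n6}
Sat(~grant & busy) = {n2, n3, n5}
Sat(~busy) = {n0, n1, n6}
Sat(~busy | grant) = {n0, n1, n4, n6}
EG (~busy | grant): greatest fixpoint, start Z0 = {n0, n1, n4, n6}, keep only states in Sat with some successor in Z. Already a fixed point.
Sat(EG (~busy | grant)) = {n0, n1, n4, n6}
A[(~grant & busy) U EG (~busy | grant)]: least fixpoint, start Z0 = Sat(EG (~busy | grant)) = {n0, n1, n4, n6}, add states in Sat(~grant & busy) with every successor in Z. Z1 = {n0, n1, n2, n4, n6}; Z2 = {n0, n1, n2, n4, n5, n6}; fixed.
Sat(A[(~grant & busy) U EG (~busy | grant)]) = {n0, n1, n2, n4, n5, n6}
EF A[(~grant & busy) U EG (~busy | grant)]: least fixpoint, start Z0 = {n0, n1, n2, n4, n5, n6}, add states with some successor in Z. Already a fixed point.
Sat(EF A[(~grant & busy) U EG (~busy | grant)]) = {n0, n1, n2, n4, n5, n6}
|Sat(EF A[(~grant & busy) U EG (~busy | grant)])| = |{n0, n1, n2, n4, n5, n6}| = 6.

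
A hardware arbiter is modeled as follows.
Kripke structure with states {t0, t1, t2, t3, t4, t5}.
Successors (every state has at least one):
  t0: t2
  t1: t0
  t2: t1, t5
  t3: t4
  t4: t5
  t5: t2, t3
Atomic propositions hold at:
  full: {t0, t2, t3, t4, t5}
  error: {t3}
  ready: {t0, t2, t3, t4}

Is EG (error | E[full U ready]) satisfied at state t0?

Yes

E[full U ready]: least fixpoint, start Z0 = Sat(ready) = {t0, t2, t3, t4}, add states in Sat(full) with some successor in Z. Z1 = {t0, t2, t3, t4, t5}; fixed.
Sat(E[full U ready]) = {t0, t2, t3, t4, t5}
Sat(error | E[full U ready]) = {t0, t2, t3, t4, t5}
EG (error | E[full U ready]): greatest fixpoint, start Z0 = {t0, t2, t3, t4, t5}, keep only states in Sat with some successor in Z. Already a fixed point.
Sat(EG (error | E[full U ready])) = {t0, t2, t3, t4, t5}
t0 ∈ Sat(EG (error | E[full U ready])) = {t0, t2, t3, t4, t5}, so the formula holds at t0.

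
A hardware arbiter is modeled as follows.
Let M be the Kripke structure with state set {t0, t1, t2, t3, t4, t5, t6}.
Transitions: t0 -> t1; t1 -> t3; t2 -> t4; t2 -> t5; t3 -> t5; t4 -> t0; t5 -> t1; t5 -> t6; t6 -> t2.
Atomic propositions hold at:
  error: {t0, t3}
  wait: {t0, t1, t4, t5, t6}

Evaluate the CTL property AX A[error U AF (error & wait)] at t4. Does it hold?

Yes

Sat(error & wait) = {t0}
AF (error & wait): least fixpoint, start Z0 = {t0}, add states with every successor in Z. Z1 = {t0, t4}; fixed.
Sat(AF (error & wait)) = {t0, t4}
A[error U AF (error & wait)]: least fixpoint, start Z0 = Sat(AF (error & wait)) = {t0, t4}, add states in Sat(error) with every successor in Z. Already a fixed point.
Sat(A[error U AF (error & wait)]) = {t0, t4}
Sat(AX A[error U AF (error & wait)]) = {s : every successor in {t0, t4}} = {t4}
t4 ∈ Sat(AX A[error U AF (error & wait)]) = {t4}, so the formula holds at t4.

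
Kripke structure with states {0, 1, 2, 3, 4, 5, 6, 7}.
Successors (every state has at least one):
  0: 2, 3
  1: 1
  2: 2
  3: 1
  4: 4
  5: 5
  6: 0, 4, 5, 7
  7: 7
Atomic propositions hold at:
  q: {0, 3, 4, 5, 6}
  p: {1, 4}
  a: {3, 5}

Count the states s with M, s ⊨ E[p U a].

2

E[p U a]: least fixpoint, start Z0 = Sat(a) = {3, 5}, add states in Sat(p) with some successor in Z. Already a fixed point.
Sat(E[p U a]) = {3, 5}
|Sat(E[p U a])| = |{3, 5}| = 2.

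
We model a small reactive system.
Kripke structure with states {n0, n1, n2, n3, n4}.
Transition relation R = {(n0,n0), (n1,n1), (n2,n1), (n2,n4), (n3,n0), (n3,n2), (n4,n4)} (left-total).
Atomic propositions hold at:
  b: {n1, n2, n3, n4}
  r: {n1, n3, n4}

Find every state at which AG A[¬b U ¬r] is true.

Sat(¬b) = {n0}
Sat(¬r) = {n0, n2}
A[¬b U ¬r]: least fixpoint, start Z0 = Sat(¬r) = {n0, n2}, add states in Sat(¬b) with every successor in Z. Already a fixed point.
Sat(A[¬b U ¬r]) = {n0, n2}
AG A[¬b U ¬r]: greatest fixpoint, start Z0 = {n0, n2}, keep only states in Sat with every successor in Z. Z1 = {n0}; fixed.
Sat(AG A[¬b U ¬r]) = {n0}

{n0}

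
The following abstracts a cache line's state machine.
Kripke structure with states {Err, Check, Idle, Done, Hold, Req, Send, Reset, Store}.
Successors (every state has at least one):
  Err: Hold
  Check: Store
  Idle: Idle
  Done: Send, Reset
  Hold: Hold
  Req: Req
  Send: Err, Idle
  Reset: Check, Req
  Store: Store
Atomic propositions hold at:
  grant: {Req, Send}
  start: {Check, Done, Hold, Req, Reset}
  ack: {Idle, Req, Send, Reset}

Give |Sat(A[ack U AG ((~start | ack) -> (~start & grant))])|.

1

Sat(~start) = {Err, Idle, Send, Store}
Sat(~start | ack) = {Err, Idle, Req, Send, Reset, Store}
Sat(~start & grant) = {Send}
Sat((~start | ack) -> (~start & grant)) = {Check, Done, Hold, Send}
AG ((~start | ack) -> (~start & grant)): greatest fixpoint, start Z0 = {Check, Done, Hold, Send}, keep only states in Sat with every successor in Z. Z1 = {Hold}; fixed.
Sat(AG ((~start | ack) -> (~start & grant))) = {Hold}
A[ack U AG ((~start | ack) -> (~start & grant))]: least fixpoint, start Z0 = Sat(AG ((~start | ack) -> (~start & grant))) = {Hold}, add states in Sat(ack) with every successor in Z. Already a fixed point.
Sat(A[ack U AG ((~start | ack) -> (~start & grant))]) = {Hold}
|Sat(A[ack U AG ((~start | ack) -> (~start & grant))])| = |{Hold}| = 1.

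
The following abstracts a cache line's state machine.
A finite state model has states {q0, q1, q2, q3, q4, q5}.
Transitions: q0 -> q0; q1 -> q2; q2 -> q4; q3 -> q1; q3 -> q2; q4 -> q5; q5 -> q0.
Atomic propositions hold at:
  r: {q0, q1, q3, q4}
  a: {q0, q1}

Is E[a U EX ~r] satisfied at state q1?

Yes

Sat(~r) = {q2, q5}
Sat(EX ~r) = {s : some successor in {q2, q5}} = {q1, q3, q4}
E[a U EX ~r]: least fixpoint, start Z0 = Sat(EX ~r) = {q1, q3, q4}, add states in Sat(a) with some successor in Z. Already a fixed point.
Sat(E[a U EX ~r]) = {q1, q3, q4}
q1 ∈ Sat(E[a U EX ~r]) = {q1, q3, q4}, so the formula holds at q1.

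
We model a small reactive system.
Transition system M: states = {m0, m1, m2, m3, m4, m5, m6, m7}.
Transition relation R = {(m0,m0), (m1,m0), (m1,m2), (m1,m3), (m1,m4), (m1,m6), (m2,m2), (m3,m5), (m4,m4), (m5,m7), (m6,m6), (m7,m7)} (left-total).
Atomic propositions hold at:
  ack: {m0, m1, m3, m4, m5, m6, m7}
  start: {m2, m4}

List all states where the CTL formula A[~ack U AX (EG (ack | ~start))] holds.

Sat(~ack) = {m2}
Sat(~start) = {m0, m1, m3, m5, m6, m7}
Sat(ack | ~start) = {m0, m1, m3, m4, m5, m6, m7}
EG (ack | ~start): greatest fixpoint, start Z0 = {m0, m1, m3, m4, m5, m6, m7}, keep only states in Sat with some successor in Z. Already a fixed point.
Sat(EG (ack | ~start)) = {m0, m1, m3, m4, m5, m6, m7}
Sat(AX (EG (ack | ~start))) = {s : every successor in {m0, m1, m3, m4, m5, m6, m7}} = {m0, m3, m4, m5, m6, m7}
A[~ack U AX (EG (ack | ~start))]: least fixpoint, start Z0 = Sat(AX (EG (ack | ~start))) = {m0, m3, m4, m5, m6, m7}, add states in Sat(~ack) with every successor in Z. Already a fixed point.
Sat(A[~ack U AX (EG (ack | ~start))]) = {m0, m3, m4, m5, m6, m7}

{m0, m3, m4, m5, m6, m7}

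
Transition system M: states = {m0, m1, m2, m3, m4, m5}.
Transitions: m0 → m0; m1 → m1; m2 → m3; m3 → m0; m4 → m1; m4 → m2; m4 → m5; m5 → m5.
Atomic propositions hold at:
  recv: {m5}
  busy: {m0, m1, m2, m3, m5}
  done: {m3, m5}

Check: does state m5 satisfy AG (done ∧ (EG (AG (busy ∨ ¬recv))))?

Sat(¬recv) = {m0, m1, m2, m3, m4}
Sat(busy ∨ ¬recv) = {m0, m1, m2, m3, m4, m5}
AG (busy ∨ ¬recv): greatest fixpoint, start Z0 = {m0, m1, m2, m3, m4, m5}, keep only states in Sat with every successor in Z. Already a fixed point.
Sat(AG (busy ∨ ¬recv)) = {m0, m1, m2, m3, m4, m5}
EG (AG (busy ∨ ¬recv)): greatest fixpoint, start Z0 = {m0, m1, m2, m3, m4, m5}, keep only states in Sat with some successor in Z. Already a fixed point.
Sat(EG (AG (busy ∨ ¬recv))) = {m0, m1, m2, m3, m4, m5}
Sat(done ∧ (EG (AG (busy ∨ ¬recv)))) = {m3, m5}
AG (done ∧ (EG (AG (busy ∨ ¬recv)))): greatest fixpoint, start Z0 = {m3, m5}, keep only states in Sat with every successor in Z. Z1 = {m5}; fixed.
Sat(AG (done ∧ (EG (AG (busy ∨ ¬recv))))) = {m5}
m5 ∈ Sat(AG (done ∧ (EG (AG (busy ∨ ¬recv))))) = {m5}, so the formula holds at m5.

Yes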